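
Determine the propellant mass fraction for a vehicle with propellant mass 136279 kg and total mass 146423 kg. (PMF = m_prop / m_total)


PMF = 136279 / 146423 = 0.931

0.931


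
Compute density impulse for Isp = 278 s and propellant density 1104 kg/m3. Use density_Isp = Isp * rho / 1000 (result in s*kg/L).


rho*Isp = 278 * 1104 / 1000 = 307 s*kg/L

307 s*kg/L


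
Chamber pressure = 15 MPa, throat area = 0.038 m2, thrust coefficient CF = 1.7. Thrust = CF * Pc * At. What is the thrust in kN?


F = 1.7 * 15e6 * 0.038 = 969000.0 N = 969.0 kN

969.0 kN


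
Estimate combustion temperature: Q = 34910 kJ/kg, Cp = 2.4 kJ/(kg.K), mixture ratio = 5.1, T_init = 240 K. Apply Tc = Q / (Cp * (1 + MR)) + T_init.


Tc = 34910 / (2.4 * (1 + 5.1)) + 240 = 2625 K

2625 K


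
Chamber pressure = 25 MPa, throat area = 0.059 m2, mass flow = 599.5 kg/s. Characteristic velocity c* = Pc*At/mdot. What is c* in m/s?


c* = 25e6 * 0.059 / 599.5 = 2460 m/s

2460 m/s


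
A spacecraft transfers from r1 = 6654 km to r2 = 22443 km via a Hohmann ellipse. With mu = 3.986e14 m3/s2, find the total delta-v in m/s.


V1 = sqrt(mu/r1) = 7739.76 m/s
dV1 = V1*(sqrt(2*r2/(r1+r2)) - 1) = 1873.24 m/s
V2 = sqrt(mu/r2) = 4214.33 m/s
dV2 = V2*(1 - sqrt(2*r1/(r1+r2))) = 1364.22 m/s
Total dV = 3237 m/s

3237 m/s


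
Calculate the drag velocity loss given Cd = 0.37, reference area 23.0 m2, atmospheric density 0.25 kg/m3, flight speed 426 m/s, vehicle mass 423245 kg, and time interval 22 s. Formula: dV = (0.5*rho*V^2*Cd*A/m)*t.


D = 0.5 * 0.25 * 426^2 * 0.37 * 23.0 = 193045.09 N
a = 193045.09 / 423245 = 0.4561 m/s2
dV = 0.4561 * 22 = 10.0 m/s

10.0 m/s


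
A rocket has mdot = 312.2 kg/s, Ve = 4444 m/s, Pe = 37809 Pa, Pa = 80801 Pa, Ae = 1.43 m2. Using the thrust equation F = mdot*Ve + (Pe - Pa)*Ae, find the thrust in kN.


F = 312.2 * 4444 + (37809 - 80801) * 1.43 = 1.3259e+06 N = 1325.9 kN

1325.9 kN


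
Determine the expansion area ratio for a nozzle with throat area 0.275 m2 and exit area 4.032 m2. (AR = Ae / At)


AR = 4.032 / 0.275 = 14.7

14.7


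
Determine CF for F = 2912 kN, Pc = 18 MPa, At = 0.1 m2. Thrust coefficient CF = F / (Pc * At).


CF = 2912000 / (18e6 * 0.1) = 1.62

1.62


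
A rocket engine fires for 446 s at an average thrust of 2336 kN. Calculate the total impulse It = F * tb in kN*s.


It = 2336 * 446 = 1041856 kN*s

1041856 kN*s


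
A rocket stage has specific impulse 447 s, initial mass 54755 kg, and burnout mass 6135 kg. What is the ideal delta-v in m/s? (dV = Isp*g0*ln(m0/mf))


Ve = 447 * 9.81 = 4385.07 m/s
dV = 4385.07 * ln(54755/6135) = 9598 m/s

9598 m/s


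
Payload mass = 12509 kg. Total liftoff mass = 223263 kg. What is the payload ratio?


PR = 12509 / 223263 = 0.056

0.056


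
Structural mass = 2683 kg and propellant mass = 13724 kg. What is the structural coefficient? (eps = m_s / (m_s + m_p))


eps = 2683 / (2683 + 13724) = 0.1635

0.1635


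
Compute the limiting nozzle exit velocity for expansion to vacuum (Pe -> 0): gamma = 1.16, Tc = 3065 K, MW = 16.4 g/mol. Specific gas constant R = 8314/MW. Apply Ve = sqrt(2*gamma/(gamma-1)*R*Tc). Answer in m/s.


R = 8314 / 16.4 = 506.95 J/(kg.K)
Ve = sqrt(2 * 1.16 / (1.16 - 1) * 506.95 * 3065) = 4747 m/s

4747 m/s


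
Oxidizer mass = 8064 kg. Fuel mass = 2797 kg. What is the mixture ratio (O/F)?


MR = 8064 / 2797 = 2.88

2.88


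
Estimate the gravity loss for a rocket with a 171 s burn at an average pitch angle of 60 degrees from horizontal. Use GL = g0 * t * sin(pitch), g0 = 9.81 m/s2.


GL = 9.81 * 171 * sin(60 deg) = 1453 m/s

1453 m/s


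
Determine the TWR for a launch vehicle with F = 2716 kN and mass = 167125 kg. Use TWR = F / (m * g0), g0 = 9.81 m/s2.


TWR = 2716000 / (167125 * 9.81) = 1.66

1.66


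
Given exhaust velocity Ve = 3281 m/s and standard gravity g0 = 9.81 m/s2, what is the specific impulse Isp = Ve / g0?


Isp = Ve / g0 = 3281 / 9.81 = 334.5 s

334.5 s


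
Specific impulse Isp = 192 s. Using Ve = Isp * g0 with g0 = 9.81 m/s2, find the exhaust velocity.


Ve = Isp * g0 = 192 * 9.81 = 1883.5 m/s

1883.5 m/s


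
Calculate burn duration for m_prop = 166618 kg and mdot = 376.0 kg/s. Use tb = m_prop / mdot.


tb = 166618 / 376.0 = 443.1 s

443.1 s


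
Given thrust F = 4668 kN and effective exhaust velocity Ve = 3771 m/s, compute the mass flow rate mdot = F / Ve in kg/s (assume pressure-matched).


mdot = F / Ve = 4668000 / 3771 = 1237.9 kg/s

1237.9 kg/s


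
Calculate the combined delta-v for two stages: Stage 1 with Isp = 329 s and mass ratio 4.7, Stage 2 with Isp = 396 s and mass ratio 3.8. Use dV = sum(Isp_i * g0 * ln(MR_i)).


dV1 = 329 * 9.81 * ln(4.7) = 4994.7 m/s
dV2 = 396 * 9.81 * ln(3.8) = 5186.2 m/s
Total dV = 4994.7 + 5186.2 = 10180.9 m/s ~ 10181 m/s

10181 m/s


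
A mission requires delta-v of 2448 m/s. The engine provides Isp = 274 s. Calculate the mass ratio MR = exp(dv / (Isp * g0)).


Ve = 274 * 9.81 = 2687.94 m/s
MR = exp(2448 / 2687.94) = 2.486

2.486


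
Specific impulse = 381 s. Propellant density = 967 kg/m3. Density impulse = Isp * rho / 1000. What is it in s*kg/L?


rho*Isp = 381 * 967 / 1000 = 368 s*kg/L

368 s*kg/L


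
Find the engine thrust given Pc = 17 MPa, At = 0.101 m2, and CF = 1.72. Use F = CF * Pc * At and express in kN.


F = 1.72 * 17e6 * 0.101 = 2.9532e+06 N = 2953.2 kN

2953.2 kN


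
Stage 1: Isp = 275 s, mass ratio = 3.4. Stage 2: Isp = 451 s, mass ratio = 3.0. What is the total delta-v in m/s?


dV1 = 275 * 9.81 * ln(3.4) = 3301.4 m/s
dV2 = 451 * 9.81 * ln(3.0) = 4860.6 m/s
Total dV = 3301.4 + 4860.6 = 8162.0 m/s ~ 8162 m/s

8162 m/s


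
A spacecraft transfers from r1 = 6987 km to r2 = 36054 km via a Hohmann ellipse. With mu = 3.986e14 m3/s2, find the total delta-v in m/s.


V1 = sqrt(mu/r1) = 7553.07 m/s
dV1 = V1*(sqrt(2*r2/(r1+r2)) - 1) = 2223.22 m/s
V2 = sqrt(mu/r2) = 3325.0 m/s
dV2 = V2*(1 - sqrt(2*r1/(r1+r2))) = 1430.43 m/s
Total dV = 3654 m/s

3654 m/s


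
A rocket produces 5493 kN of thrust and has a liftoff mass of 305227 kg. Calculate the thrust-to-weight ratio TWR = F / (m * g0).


TWR = 5493000 / (305227 * 9.81) = 1.83

1.83


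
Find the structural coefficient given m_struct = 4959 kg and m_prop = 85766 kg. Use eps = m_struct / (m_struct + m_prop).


eps = 4959 / (4959 + 85766) = 0.0547

0.0547


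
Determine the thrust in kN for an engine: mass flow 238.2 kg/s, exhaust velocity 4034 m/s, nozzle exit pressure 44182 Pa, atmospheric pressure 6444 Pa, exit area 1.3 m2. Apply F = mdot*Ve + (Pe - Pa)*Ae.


F = 238.2 * 4034 + (44182 - 6444) * 1.3 = 1.0100e+06 N = 1010.0 kN

1010.0 kN


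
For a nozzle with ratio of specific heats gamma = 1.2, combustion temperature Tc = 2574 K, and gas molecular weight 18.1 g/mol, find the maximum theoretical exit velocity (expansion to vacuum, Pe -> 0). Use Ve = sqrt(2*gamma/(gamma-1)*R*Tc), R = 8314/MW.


R = 8314 / 18.1 = 459.34 J/(kg.K)
Ve = sqrt(2 * 1.2 / (1.2 - 1) * 459.34 * 2574) = 3767 m/s

3767 m/s


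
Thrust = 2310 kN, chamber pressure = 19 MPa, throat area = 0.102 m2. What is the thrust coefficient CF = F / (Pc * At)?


CF = 2310000 / (19e6 * 0.102) = 1.19

1.19


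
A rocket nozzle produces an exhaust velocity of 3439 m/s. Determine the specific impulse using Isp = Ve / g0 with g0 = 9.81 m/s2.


Isp = Ve / g0 = 3439 / 9.81 = 350.6 s

350.6 s


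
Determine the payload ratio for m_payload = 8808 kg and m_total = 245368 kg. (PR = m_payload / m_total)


PR = 8808 / 245368 = 0.0359

0.0359


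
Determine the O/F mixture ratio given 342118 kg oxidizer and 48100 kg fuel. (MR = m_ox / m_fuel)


MR = 342118 / 48100 = 7.11

7.11


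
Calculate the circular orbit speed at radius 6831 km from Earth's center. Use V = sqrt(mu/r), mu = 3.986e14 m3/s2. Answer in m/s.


V = sqrt(3.986e14 / 6831000) = 7639 m/s

7639 m/s


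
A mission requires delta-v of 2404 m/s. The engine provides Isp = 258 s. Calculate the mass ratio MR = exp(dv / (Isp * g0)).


Ve = 258 * 9.81 = 2530.98 m/s
MR = exp(2404 / 2530.98) = 2.585

2.585


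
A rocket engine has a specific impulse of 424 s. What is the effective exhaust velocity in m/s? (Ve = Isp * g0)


Ve = Isp * g0 = 424 * 9.81 = 4159.4 m/s

4159.4 m/s


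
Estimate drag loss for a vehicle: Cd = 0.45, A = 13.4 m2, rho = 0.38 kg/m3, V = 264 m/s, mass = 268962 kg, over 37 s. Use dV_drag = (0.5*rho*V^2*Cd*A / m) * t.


D = 0.5 * 0.38 * 264^2 * 0.45 * 13.4 = 79850.71 N
a = 79850.71 / 268962 = 0.2969 m/s2
dV = 0.2969 * 37 = 11.0 m/s

11.0 m/s


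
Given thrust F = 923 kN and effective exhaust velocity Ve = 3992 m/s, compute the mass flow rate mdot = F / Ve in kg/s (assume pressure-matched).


mdot = F / Ve = 923000 / 3992 = 231.2 kg/s

231.2 kg/s


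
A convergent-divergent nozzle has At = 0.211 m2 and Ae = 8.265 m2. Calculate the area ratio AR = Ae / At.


AR = 8.265 / 0.211 = 39.2

39.2


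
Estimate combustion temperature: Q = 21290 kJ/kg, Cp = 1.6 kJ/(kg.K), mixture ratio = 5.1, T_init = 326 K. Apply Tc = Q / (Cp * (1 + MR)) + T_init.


Tc = 21290 / (1.6 * (1 + 5.1)) + 326 = 2507 K

2507 K


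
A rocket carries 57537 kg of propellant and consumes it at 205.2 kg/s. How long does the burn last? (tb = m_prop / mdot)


tb = 57537 / 205.2 = 280.4 s

280.4 s


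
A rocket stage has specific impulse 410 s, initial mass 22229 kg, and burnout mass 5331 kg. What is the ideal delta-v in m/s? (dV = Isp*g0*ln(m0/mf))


Ve = 410 * 9.81 = 4022.1 m/s
dV = 4022.1 * ln(22229/5331) = 5743 m/s

5743 m/s


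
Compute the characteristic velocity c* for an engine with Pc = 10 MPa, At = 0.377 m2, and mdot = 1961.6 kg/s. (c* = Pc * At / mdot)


c* = 10e6 * 0.377 / 1961.6 = 1922 m/s

1922 m/s


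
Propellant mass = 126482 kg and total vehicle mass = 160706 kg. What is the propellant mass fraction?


PMF = 126482 / 160706 = 0.787

0.787


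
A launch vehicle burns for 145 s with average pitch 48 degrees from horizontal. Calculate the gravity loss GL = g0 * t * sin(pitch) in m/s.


GL = 9.81 * 145 * sin(48 deg) = 1057 m/s

1057 m/s


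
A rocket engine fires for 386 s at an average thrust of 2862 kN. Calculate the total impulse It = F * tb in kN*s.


It = 2862 * 386 = 1104732 kN*s

1104732 kN*s


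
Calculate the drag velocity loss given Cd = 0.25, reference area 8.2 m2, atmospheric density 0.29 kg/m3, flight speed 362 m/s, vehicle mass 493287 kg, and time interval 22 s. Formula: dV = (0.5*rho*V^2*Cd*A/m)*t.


D = 0.5 * 0.29 * 362^2 * 0.25 * 8.2 = 38952.83 N
a = 38952.83 / 493287 = 0.079 m/s2
dV = 0.079 * 22 = 1.7 m/s

1.7 m/s


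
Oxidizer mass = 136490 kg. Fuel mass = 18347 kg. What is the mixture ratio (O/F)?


MR = 136490 / 18347 = 7.44

7.44


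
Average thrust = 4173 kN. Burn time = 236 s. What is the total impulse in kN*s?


It = 4173 * 236 = 984828 kN*s

984828 kN*s


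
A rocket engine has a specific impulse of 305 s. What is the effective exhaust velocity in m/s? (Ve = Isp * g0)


Ve = Isp * g0 = 305 * 9.81 = 2992.1 m/s

2992.1 m/s


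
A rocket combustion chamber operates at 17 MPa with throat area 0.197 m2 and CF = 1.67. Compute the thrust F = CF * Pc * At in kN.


F = 1.67 * 17e6 * 0.197 = 5.5928e+06 N = 5592.8 kN

5592.8 kN


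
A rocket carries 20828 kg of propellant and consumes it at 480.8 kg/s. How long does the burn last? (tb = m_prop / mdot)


tb = 20828 / 480.8 = 43.3 s

43.3 s


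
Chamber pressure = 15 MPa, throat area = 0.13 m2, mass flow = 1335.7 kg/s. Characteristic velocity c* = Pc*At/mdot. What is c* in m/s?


c* = 15e6 * 0.13 / 1335.7 = 1460 m/s

1460 m/s


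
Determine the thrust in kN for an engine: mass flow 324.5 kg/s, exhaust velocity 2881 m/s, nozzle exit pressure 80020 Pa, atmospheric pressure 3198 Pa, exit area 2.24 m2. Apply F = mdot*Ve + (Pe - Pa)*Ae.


F = 324.5 * 2881 + (80020 - 3198) * 2.24 = 1.1070e+06 N = 1107.0 kN

1107.0 kN


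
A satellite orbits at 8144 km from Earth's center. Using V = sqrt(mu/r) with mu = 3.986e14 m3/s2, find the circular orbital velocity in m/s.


V = sqrt(3.986e14 / 8144000) = 6996 m/s

6996 m/s


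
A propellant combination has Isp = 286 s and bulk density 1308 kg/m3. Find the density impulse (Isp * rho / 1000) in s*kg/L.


rho*Isp = 286 * 1308 / 1000 = 374 s*kg/L

374 s*kg/L


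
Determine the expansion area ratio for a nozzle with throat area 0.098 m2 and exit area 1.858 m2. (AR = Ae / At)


AR = 1.858 / 0.098 = 19.0

19.0


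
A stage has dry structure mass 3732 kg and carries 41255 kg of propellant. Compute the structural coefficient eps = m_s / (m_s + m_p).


eps = 3732 / (3732 + 41255) = 0.083

0.083


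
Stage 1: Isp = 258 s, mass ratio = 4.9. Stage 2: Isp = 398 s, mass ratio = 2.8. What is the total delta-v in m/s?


dV1 = 258 * 9.81 * ln(4.9) = 4022.3 m/s
dV2 = 398 * 9.81 * ln(2.8) = 4020.0 m/s
Total dV = 4022.3 + 4020.0 = 8042.3 m/s ~ 8042 m/s

8042 m/s


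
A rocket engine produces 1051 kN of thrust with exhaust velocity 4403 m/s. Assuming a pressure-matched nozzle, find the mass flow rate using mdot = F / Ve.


mdot = F / Ve = 1051000 / 4403 = 238.7 kg/s

238.7 kg/s


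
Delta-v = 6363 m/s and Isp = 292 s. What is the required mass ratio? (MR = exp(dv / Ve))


Ve = 292 * 9.81 = 2864.52 m/s
MR = exp(6363 / 2864.52) = 9.219

9.219


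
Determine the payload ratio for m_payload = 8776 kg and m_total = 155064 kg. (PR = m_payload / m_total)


PR = 8776 / 155064 = 0.0566

0.0566


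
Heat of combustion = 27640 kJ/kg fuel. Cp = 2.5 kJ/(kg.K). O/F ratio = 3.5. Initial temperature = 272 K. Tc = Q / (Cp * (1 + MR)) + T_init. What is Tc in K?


Tc = 27640 / (2.5 * (1 + 3.5)) + 272 = 2729 K

2729 K


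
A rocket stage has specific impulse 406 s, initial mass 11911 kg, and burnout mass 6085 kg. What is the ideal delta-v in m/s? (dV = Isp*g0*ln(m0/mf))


Ve = 406 * 9.81 = 3982.86 m/s
dV = 3982.86 * ln(11911/6085) = 2675 m/s

2675 m/s


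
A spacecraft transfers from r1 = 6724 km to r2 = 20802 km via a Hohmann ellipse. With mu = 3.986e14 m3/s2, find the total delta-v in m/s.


V1 = sqrt(mu/r1) = 7699.36 m/s
dV1 = V1*(sqrt(2*r2/(r1+r2)) - 1) = 1766.29 m/s
V2 = sqrt(mu/r2) = 4377.4 m/s
dV2 = V2*(1 - sqrt(2*r1/(r1+r2))) = 1317.74 m/s
Total dV = 3084 m/s

3084 m/s


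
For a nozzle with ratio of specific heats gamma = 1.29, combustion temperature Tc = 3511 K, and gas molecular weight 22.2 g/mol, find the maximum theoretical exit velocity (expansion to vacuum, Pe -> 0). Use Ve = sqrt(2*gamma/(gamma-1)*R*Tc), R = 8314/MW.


R = 8314 / 22.2 = 374.5 J/(kg.K)
Ve = sqrt(2 * 1.29 / (1.29 - 1) * 374.5 * 3511) = 3420 m/s

3420 m/s


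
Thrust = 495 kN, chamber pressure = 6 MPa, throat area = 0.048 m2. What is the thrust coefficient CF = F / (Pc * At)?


CF = 495000 / (6e6 * 0.048) = 1.72

1.72


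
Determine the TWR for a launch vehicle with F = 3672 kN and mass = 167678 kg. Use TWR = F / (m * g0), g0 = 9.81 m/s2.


TWR = 3672000 / (167678 * 9.81) = 2.23

2.23


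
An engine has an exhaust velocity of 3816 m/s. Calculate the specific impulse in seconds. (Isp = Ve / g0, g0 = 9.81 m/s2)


Isp = Ve / g0 = 3816 / 9.81 = 389.0 s

389.0 s


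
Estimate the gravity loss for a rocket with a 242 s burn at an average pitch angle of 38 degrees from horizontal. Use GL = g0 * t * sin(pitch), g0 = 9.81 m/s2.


GL = 9.81 * 242 * sin(38 deg) = 1462 m/s

1462 m/s


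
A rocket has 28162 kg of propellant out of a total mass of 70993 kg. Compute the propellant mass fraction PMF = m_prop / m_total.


PMF = 28162 / 70993 = 0.397

0.397


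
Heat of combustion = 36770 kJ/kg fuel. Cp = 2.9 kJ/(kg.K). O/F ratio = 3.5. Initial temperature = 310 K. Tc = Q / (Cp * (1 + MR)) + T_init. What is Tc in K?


Tc = 36770 / (2.9 * (1 + 3.5)) + 310 = 3128 K

3128 K


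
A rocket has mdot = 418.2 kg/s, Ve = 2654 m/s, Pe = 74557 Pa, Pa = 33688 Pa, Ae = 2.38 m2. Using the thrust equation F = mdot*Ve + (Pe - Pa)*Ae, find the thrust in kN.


F = 418.2 * 2654 + (74557 - 33688) * 2.38 = 1.2072e+06 N = 1207.2 kN

1207.2 kN


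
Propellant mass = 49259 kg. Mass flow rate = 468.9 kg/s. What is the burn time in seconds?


tb = 49259 / 468.9 = 105.1 s

105.1 s


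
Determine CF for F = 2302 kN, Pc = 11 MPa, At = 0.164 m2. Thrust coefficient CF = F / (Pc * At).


CF = 2302000 / (11e6 * 0.164) = 1.28

1.28


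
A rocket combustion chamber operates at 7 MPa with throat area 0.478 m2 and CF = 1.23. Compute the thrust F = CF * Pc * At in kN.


F = 1.23 * 7e6 * 0.478 = 4.1156e+06 N = 4115.6 kN

4115.6 kN


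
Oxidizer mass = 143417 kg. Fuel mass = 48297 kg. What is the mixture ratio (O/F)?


MR = 143417 / 48297 = 2.97

2.97


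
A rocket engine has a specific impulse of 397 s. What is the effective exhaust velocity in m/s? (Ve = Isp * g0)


Ve = Isp * g0 = 397 * 9.81 = 3894.6 m/s

3894.6 m/s


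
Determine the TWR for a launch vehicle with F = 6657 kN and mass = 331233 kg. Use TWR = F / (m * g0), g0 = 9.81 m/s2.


TWR = 6657000 / (331233 * 9.81) = 2.05

2.05


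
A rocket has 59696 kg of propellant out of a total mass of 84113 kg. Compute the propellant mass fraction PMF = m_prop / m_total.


PMF = 59696 / 84113 = 0.71

0.71


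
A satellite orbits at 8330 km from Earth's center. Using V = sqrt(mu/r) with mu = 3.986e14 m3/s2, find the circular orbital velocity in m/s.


V = sqrt(3.986e14 / 8330000) = 6917 m/s

6917 m/s


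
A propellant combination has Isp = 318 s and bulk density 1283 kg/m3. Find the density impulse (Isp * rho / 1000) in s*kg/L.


rho*Isp = 318 * 1283 / 1000 = 408 s*kg/L

408 s*kg/L


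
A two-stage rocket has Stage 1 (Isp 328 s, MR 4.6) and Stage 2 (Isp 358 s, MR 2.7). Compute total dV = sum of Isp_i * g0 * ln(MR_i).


dV1 = 328 * 9.81 * ln(4.6) = 4910.4 m/s
dV2 = 358 * 9.81 * ln(2.7) = 3488.3 m/s
Total dV = 4910.4 + 3488.3 = 8398.7 m/s ~ 8399 m/s

8399 m/s


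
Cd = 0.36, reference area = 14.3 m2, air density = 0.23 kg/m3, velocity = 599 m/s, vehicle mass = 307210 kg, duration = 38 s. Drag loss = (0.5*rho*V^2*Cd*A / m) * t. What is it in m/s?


D = 0.5 * 0.23 * 599^2 * 0.36 * 14.3 = 212417.37 N
a = 212417.37 / 307210 = 0.6914 m/s2
dV = 0.6914 * 38 = 26.3 m/s

26.3 m/s


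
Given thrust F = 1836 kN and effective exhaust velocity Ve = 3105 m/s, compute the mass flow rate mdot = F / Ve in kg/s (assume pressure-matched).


mdot = F / Ve = 1836000 / 3105 = 591.3 kg/s

591.3 kg/s


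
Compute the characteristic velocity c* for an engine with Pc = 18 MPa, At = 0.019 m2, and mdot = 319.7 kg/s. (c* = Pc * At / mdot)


c* = 18e6 * 0.019 / 319.7 = 1070 m/s

1070 m/s


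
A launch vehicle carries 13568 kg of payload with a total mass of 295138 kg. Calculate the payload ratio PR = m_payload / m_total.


PR = 13568 / 295138 = 0.046

0.046


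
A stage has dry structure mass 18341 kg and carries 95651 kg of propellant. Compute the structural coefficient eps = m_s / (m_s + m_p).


eps = 18341 / (18341 + 95651) = 0.1609

0.1609


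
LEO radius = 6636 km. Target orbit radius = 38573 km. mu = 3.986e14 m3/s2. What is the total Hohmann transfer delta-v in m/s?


V1 = sqrt(mu/r1) = 7750.25 m/s
dV1 = V1*(sqrt(2*r2/(r1+r2)) - 1) = 2373.93 m/s
V2 = sqrt(mu/r2) = 3214.6 m/s
dV2 = V2*(1 - sqrt(2*r1/(r1+r2))) = 1472.86 m/s
Total dV = 3847 m/s

3847 m/s


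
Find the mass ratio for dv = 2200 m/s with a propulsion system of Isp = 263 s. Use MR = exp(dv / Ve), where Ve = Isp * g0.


Ve = 263 * 9.81 = 2580.03 m/s
MR = exp(2200 / 2580.03) = 2.346

2.346


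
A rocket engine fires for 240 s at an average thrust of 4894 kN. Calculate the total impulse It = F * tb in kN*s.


It = 4894 * 240 = 1174560 kN*s

1174560 kN*s


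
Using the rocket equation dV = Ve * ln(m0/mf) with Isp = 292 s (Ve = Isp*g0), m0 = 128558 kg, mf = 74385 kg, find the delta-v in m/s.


Ve = 292 * 9.81 = 2864.52 m/s
dV = 2864.52 * ln(128558/74385) = 1567 m/s

1567 m/s


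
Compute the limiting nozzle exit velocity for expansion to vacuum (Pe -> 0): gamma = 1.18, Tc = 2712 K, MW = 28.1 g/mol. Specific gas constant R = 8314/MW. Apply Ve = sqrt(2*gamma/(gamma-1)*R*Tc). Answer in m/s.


R = 8314 / 28.1 = 295.87 J/(kg.K)
Ve = sqrt(2 * 1.18 / (1.18 - 1) * 295.87 * 2712) = 3244 m/s

3244 m/s


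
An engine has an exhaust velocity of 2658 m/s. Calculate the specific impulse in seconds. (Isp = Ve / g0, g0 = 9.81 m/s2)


Isp = Ve / g0 = 2658 / 9.81 = 270.9 s

270.9 s


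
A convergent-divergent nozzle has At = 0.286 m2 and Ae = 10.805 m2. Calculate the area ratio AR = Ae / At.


AR = 10.805 / 0.286 = 37.8

37.8


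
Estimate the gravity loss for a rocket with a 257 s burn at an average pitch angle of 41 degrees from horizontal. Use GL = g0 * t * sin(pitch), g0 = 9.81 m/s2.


GL = 9.81 * 257 * sin(41 deg) = 1654 m/s

1654 m/s


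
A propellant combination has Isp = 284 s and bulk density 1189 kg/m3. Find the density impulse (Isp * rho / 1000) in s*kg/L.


rho*Isp = 284 * 1189 / 1000 = 338 s*kg/L

338 s*kg/L


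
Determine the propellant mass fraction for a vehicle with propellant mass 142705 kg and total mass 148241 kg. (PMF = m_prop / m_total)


PMF = 142705 / 148241 = 0.963

0.963


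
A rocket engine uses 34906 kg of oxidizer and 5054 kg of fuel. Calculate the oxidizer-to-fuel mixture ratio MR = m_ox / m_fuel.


MR = 34906 / 5054 = 6.91

6.91


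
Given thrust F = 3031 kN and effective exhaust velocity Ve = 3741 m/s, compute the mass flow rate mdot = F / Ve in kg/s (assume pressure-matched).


mdot = F / Ve = 3031000 / 3741 = 810.2 kg/s

810.2 kg/s


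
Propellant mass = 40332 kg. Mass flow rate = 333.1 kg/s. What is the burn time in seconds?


tb = 40332 / 333.1 = 121.1 s

121.1 s


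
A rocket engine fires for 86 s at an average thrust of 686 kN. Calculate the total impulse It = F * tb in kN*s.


It = 686 * 86 = 58996 kN*s

58996 kN*s


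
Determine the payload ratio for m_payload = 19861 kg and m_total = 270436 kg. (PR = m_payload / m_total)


PR = 19861 / 270436 = 0.0734

0.0734


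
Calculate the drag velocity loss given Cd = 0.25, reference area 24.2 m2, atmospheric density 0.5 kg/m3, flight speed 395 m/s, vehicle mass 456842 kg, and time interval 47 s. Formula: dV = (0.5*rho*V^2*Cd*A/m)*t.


D = 0.5 * 0.5 * 395^2 * 0.25 * 24.2 = 235987.81 N
a = 235987.81 / 456842 = 0.5166 m/s2
dV = 0.5166 * 47 = 24.3 m/s

24.3 m/s


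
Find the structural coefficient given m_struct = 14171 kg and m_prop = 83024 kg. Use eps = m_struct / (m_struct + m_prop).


eps = 14171 / (14171 + 83024) = 0.1458

0.1458


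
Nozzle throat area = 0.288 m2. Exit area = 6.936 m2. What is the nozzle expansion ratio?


AR = 6.936 / 0.288 = 24.1

24.1


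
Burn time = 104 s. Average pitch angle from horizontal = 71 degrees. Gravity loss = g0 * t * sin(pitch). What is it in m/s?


GL = 9.81 * 104 * sin(71 deg) = 965 m/s

965 m/s


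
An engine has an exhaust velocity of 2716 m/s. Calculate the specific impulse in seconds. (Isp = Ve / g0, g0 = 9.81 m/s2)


Isp = Ve / g0 = 2716 / 9.81 = 276.9 s

276.9 s


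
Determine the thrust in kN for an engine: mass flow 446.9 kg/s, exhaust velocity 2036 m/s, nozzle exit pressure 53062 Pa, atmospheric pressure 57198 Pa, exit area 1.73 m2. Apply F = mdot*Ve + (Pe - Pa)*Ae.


F = 446.9 * 2036 + (53062 - 57198) * 1.73 = 902733.0 N = 902.7 kN

902.7 kN


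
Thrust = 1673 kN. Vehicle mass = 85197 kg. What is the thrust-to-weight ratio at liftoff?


TWR = 1673000 / (85197 * 9.81) = 2.0

2.0


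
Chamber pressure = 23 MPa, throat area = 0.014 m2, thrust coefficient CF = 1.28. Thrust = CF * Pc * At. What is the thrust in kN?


F = 1.28 * 23e6 * 0.014 = 412160.0 N = 412.2 kN

412.2 kN


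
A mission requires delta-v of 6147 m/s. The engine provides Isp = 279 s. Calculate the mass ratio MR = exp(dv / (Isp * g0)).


Ve = 279 * 9.81 = 2736.99 m/s
MR = exp(6147 / 2736.99) = 9.449

9.449


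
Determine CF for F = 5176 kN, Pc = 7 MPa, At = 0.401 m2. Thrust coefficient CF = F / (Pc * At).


CF = 5176000 / (7e6 * 0.401) = 1.84

1.84


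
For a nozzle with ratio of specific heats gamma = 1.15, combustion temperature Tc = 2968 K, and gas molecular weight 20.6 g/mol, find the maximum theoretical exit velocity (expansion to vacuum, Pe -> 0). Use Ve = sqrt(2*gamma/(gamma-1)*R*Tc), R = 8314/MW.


R = 8314 / 20.6 = 403.59 J/(kg.K)
Ve = sqrt(2 * 1.15 / (1.15 - 1) * 403.59 * 2968) = 4286 m/s

4286 m/s


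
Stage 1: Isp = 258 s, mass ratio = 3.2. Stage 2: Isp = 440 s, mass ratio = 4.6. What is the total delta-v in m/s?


dV1 = 258 * 9.81 * ln(3.2) = 2943.9 m/s
dV2 = 440 * 9.81 * ln(4.6) = 6587.1 m/s
Total dV = 2943.9 + 6587.1 = 9531.0 m/s ~ 9531 m/s

9531 m/s


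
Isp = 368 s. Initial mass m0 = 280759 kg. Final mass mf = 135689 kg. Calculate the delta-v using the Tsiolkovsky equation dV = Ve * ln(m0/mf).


Ve = 368 * 9.81 = 3610.08 m/s
dV = 3610.08 * ln(280759/135689) = 2625 m/s

2625 m/s


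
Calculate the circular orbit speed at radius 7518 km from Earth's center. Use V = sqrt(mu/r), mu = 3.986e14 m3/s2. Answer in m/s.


V = sqrt(3.986e14 / 7518000) = 7281 m/s

7281 m/s


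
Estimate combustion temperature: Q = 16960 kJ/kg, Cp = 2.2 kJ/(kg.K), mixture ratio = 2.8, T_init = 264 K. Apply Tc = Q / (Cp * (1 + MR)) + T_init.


Tc = 16960 / (2.2 * (1 + 2.8)) + 264 = 2293 K

2293 K


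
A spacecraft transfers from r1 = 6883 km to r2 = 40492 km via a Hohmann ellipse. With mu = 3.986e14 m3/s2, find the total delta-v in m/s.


V1 = sqrt(mu/r1) = 7609.91 m/s
dV1 = V1*(sqrt(2*r2/(r1+r2)) - 1) = 2339.67 m/s
V2 = sqrt(mu/r2) = 3137.5 m/s
dV2 = V2*(1 - sqrt(2*r1/(r1+r2))) = 1446.23 m/s
Total dV = 3786 m/s

3786 m/s


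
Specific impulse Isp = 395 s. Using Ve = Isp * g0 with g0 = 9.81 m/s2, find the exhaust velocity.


Ve = Isp * g0 = 395 * 9.81 = 3875.0 m/s

3875.0 m/s


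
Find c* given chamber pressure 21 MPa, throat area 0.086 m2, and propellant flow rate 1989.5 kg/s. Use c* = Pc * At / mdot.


c* = 21e6 * 0.086 / 1989.5 = 908 m/s

908 m/s


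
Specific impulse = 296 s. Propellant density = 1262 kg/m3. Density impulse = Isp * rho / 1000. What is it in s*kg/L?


rho*Isp = 296 * 1262 / 1000 = 374 s*kg/L

374 s*kg/L


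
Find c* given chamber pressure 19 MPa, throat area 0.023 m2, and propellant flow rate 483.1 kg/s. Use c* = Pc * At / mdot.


c* = 19e6 * 0.023 / 483.1 = 905 m/s

905 m/s


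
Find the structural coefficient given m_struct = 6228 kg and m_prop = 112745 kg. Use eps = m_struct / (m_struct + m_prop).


eps = 6228 / (6228 + 112745) = 0.0523

0.0523


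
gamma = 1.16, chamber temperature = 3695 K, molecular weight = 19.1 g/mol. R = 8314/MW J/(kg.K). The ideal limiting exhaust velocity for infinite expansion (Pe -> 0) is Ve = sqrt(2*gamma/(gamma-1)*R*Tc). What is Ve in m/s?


R = 8314 / 19.1 = 435.29 J/(kg.K)
Ve = sqrt(2 * 1.16 / (1.16 - 1) * 435.29 * 3695) = 4829 m/s

4829 m/s


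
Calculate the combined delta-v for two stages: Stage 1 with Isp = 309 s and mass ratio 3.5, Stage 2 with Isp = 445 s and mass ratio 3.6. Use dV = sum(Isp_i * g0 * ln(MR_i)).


dV1 = 309 * 9.81 * ln(3.5) = 3797.5 m/s
dV2 = 445 * 9.81 * ln(3.6) = 5591.9 m/s
Total dV = 3797.5 + 5591.9 = 9389.4 m/s ~ 9389 m/s

9389 m/s


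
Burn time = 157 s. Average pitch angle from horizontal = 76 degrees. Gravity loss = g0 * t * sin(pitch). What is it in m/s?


GL = 9.81 * 157 * sin(76 deg) = 1494 m/s

1494 m/s


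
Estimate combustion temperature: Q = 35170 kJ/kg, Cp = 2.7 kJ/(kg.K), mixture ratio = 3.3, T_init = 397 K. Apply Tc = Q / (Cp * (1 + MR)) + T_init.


Tc = 35170 / (2.7 * (1 + 3.3)) + 397 = 3426 K

3426 K


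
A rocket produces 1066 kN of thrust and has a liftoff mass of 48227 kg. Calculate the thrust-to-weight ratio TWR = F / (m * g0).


TWR = 1066000 / (48227 * 9.81) = 2.25

2.25


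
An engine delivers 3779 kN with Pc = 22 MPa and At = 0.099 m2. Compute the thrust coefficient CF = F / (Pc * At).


CF = 3779000 / (22e6 * 0.099) = 1.74

1.74


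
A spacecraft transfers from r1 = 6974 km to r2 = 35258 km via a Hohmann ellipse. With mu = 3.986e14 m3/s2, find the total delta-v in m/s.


V1 = sqrt(mu/r1) = 7560.1 m/s
dV1 = V1*(sqrt(2*r2/(r1+r2)) - 1) = 2208.91 m/s
V2 = sqrt(mu/r2) = 3362.33 m/s
dV2 = V2*(1 - sqrt(2*r1/(r1+r2))) = 1430.02 m/s
Total dV = 3639 m/s

3639 m/s


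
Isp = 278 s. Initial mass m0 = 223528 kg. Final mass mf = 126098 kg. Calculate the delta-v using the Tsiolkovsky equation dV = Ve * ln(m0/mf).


Ve = 278 * 9.81 = 2727.18 m/s
dV = 2727.18 * ln(223528/126098) = 1561 m/s

1561 m/s


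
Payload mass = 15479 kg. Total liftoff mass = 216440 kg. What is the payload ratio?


PR = 15479 / 216440 = 0.0715

0.0715


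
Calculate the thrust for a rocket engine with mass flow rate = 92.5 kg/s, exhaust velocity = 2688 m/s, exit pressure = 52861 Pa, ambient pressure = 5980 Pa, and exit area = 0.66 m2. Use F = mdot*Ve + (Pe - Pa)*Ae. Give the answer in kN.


F = 92.5 * 2688 + (52861 - 5980) * 0.66 = 279581.0 N = 279.6 kN

279.6 kN


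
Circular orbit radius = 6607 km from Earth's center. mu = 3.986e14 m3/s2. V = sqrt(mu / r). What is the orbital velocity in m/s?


V = sqrt(3.986e14 / 6607000) = 7767 m/s

7767 m/s


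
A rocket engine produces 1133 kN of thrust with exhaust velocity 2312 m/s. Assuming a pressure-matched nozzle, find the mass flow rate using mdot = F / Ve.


mdot = F / Ve = 1133000 / 2312 = 490.1 kg/s

490.1 kg/s


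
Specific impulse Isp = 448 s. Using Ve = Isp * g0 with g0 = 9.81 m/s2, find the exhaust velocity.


Ve = Isp * g0 = 448 * 9.81 = 4394.9 m/s

4394.9 m/s


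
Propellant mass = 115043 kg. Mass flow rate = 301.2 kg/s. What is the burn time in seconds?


tb = 115043 / 301.2 = 381.9 s

381.9 s


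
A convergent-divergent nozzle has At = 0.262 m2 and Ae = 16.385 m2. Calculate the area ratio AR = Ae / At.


AR = 16.385 / 0.262 = 62.5

62.5


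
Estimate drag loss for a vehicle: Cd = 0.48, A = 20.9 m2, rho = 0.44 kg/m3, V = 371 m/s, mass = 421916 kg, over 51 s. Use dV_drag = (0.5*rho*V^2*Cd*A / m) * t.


D = 0.5 * 0.44 * 371^2 * 0.48 * 20.9 = 303779.19 N
a = 303779.19 / 421916 = 0.72 m/s2
dV = 0.72 * 51 = 36.7 m/s

36.7 m/s


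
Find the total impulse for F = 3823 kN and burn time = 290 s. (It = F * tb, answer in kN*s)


It = 3823 * 290 = 1108670 kN*s

1108670 kN*s


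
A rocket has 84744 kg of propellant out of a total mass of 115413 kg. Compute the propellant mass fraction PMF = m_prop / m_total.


PMF = 84744 / 115413 = 0.734

0.734


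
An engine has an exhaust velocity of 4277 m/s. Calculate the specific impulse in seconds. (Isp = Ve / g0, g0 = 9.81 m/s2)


Isp = Ve / g0 = 4277 / 9.81 = 436.0 s

436.0 s


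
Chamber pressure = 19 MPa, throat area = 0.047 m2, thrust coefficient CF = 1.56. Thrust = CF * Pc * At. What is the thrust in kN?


F = 1.56 * 19e6 * 0.047 = 1.3931e+06 N = 1393.1 kN

1393.1 kN


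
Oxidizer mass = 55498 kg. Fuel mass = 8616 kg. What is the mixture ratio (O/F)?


MR = 55498 / 8616 = 6.44

6.44


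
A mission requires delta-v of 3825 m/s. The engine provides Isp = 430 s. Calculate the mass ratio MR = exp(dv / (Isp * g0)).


Ve = 430 * 9.81 = 4218.3 m/s
MR = exp(3825 / 4218.3) = 2.476

2.476


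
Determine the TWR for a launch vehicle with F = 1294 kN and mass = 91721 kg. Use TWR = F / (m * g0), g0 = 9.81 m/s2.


TWR = 1294000 / (91721 * 9.81) = 1.44

1.44


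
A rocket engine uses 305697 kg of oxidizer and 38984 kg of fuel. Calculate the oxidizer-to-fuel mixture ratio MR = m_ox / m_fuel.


MR = 305697 / 38984 = 7.84

7.84


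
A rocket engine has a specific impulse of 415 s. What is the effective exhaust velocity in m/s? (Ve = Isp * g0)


Ve = Isp * g0 = 415 * 9.81 = 4071.2 m/s

4071.2 m/s


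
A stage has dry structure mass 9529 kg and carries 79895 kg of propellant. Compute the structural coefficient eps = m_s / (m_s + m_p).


eps = 9529 / (9529 + 79895) = 0.1066

0.1066


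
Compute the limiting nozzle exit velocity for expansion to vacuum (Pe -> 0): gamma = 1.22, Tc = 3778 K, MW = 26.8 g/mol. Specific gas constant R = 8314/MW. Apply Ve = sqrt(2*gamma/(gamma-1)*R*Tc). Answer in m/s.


R = 8314 / 26.8 = 310.22 J/(kg.K)
Ve = sqrt(2 * 1.22 / (1.22 - 1) * 310.22 * 3778) = 3605 m/s

3605 m/s


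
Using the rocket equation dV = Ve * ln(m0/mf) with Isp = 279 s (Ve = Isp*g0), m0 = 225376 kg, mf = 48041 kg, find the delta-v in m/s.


Ve = 279 * 9.81 = 2736.99 m/s
dV = 2736.99 * ln(225376/48041) = 4231 m/s

4231 m/s


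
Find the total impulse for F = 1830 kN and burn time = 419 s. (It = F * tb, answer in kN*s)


It = 1830 * 419 = 766770 kN*s

766770 kN*s


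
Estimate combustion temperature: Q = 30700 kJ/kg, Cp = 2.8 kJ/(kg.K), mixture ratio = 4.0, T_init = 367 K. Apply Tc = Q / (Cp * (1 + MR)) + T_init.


Tc = 30700 / (2.8 * (1 + 4.0)) + 367 = 2560 K

2560 K


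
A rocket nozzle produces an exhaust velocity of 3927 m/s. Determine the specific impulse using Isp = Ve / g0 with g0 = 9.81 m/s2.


Isp = Ve / g0 = 3927 / 9.81 = 400.3 s

400.3 s


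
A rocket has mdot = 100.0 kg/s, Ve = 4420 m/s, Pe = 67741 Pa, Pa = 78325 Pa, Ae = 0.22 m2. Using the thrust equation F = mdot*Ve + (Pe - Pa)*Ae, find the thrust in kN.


F = 100.0 * 4420 + (67741 - 78325) * 0.22 = 439672.0 N = 439.7 kN

439.7 kN


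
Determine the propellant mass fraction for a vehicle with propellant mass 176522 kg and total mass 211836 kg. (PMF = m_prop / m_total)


PMF = 176522 / 211836 = 0.833

0.833


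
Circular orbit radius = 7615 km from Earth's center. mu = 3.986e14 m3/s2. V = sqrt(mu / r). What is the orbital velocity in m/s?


V = sqrt(3.986e14 / 7615000) = 7235 m/s

7235 m/s


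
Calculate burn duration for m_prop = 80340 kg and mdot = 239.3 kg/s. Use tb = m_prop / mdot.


tb = 80340 / 239.3 = 335.7 s

335.7 s


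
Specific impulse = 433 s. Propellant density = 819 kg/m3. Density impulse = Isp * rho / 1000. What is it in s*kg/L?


rho*Isp = 433 * 819 / 1000 = 355 s*kg/L

355 s*kg/L


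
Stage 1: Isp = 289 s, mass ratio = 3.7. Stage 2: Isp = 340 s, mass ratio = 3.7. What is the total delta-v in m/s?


dV1 = 289 * 9.81 * ln(3.7) = 3709.2 m/s
dV2 = 340 * 9.81 * ln(3.7) = 4363.8 m/s
Total dV = 3709.2 + 4363.8 = 8073.0 m/s ~ 8073 m/s

8073 m/s


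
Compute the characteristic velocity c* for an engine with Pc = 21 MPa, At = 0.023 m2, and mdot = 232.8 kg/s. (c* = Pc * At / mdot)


c* = 21e6 * 0.023 / 232.8 = 2075 m/s

2075 m/s


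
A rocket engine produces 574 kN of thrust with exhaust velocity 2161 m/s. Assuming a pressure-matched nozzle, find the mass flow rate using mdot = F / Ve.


mdot = F / Ve = 574000 / 2161 = 265.6 kg/s

265.6 kg/s


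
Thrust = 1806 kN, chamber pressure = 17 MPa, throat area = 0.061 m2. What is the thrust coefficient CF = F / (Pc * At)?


CF = 1806000 / (17e6 * 0.061) = 1.74

1.74


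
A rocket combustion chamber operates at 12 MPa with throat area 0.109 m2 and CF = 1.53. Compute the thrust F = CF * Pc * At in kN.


F = 1.53 * 12e6 * 0.109 = 2.0012e+06 N = 2001.2 kN

2001.2 kN


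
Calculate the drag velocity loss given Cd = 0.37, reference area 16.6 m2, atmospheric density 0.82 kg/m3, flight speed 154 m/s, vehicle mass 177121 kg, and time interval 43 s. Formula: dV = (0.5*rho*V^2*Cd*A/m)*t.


D = 0.5 * 0.82 * 154^2 * 0.37 * 16.6 = 59722.11 N
a = 59722.11 / 177121 = 0.3372 m/s2
dV = 0.3372 * 43 = 14.5 m/s

14.5 m/s


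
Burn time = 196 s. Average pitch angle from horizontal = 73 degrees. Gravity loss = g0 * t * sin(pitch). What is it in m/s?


GL = 9.81 * 196 * sin(73 deg) = 1839 m/s

1839 m/s


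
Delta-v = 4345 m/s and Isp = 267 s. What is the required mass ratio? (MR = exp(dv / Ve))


Ve = 267 * 9.81 = 2619.27 m/s
MR = exp(4345 / 2619.27) = 5.253

5.253


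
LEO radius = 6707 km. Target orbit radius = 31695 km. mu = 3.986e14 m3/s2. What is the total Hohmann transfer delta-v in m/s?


V1 = sqrt(mu/r1) = 7709.11 m/s
dV1 = V1*(sqrt(2*r2/(r1+r2)) - 1) = 2195.51 m/s
V2 = sqrt(mu/r2) = 3546.28 m/s
dV2 = V2*(1 - sqrt(2*r1/(r1+r2))) = 1450.36 m/s
Total dV = 3646 m/s

3646 m/s


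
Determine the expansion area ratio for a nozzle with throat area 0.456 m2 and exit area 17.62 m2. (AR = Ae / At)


AR = 17.62 / 0.456 = 38.6

38.6


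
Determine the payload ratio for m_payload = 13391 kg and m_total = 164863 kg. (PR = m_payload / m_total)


PR = 13391 / 164863 = 0.0812

0.0812


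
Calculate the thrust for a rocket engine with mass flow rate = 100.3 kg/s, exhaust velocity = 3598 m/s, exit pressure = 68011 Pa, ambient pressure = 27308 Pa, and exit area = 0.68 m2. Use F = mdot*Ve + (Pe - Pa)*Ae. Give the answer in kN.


F = 100.3 * 3598 + (68011 - 27308) * 0.68 = 388557.0 N = 388.6 kN

388.6 kN


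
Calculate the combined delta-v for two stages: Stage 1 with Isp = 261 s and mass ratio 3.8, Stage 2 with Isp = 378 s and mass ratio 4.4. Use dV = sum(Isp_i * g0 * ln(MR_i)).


dV1 = 261 * 9.81 * ln(3.8) = 3418.2 m/s
dV2 = 378 * 9.81 * ln(4.4) = 5494.1 m/s
Total dV = 3418.2 + 5494.1 = 8912.3 m/s ~ 8912 m/s

8912 m/s


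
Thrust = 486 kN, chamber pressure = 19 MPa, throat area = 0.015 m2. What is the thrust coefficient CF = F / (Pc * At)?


CF = 486000 / (19e6 * 0.015) = 1.71

1.71


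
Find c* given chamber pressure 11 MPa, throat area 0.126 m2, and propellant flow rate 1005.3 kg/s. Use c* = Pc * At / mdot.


c* = 11e6 * 0.126 / 1005.3 = 1379 m/s

1379 m/s


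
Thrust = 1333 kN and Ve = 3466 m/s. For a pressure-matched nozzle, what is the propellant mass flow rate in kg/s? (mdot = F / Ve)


mdot = F / Ve = 1333000 / 3466 = 384.6 kg/s

384.6 kg/s


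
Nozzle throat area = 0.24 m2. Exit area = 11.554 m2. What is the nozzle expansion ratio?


AR = 11.554 / 0.24 = 48.1

48.1


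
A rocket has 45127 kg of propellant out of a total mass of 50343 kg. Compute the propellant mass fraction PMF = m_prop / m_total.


PMF = 45127 / 50343 = 0.896

0.896


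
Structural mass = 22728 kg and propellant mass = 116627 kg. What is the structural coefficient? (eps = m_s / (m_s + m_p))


eps = 22728 / (22728 + 116627) = 0.1631

0.1631


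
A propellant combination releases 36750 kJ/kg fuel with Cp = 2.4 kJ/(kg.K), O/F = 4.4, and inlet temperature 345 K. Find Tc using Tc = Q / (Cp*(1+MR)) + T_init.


Tc = 36750 / (2.4 * (1 + 4.4)) + 345 = 3181 K

3181 K


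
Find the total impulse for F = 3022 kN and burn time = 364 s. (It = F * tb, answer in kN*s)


It = 3022 * 364 = 1100008 kN*s

1100008 kN*s


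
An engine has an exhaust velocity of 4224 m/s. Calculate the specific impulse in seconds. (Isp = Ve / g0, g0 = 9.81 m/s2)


Isp = Ve / g0 = 4224 / 9.81 = 430.6 s

430.6 s


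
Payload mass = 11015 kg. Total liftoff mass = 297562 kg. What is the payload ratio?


PR = 11015 / 297562 = 0.037

0.037


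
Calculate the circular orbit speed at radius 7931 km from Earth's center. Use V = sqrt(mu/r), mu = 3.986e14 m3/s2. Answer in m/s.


V = sqrt(3.986e14 / 7931000) = 7089 m/s

7089 m/s


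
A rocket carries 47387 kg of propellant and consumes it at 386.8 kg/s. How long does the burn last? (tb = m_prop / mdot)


tb = 47387 / 386.8 = 122.5 s

122.5 s


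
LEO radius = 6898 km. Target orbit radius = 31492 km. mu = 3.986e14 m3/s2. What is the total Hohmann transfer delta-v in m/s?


V1 = sqrt(mu/r1) = 7601.64 m/s
dV1 = V1*(sqrt(2*r2/(r1+r2)) - 1) = 2135.09 m/s
V2 = sqrt(mu/r2) = 3557.69 m/s
dV2 = V2*(1 - sqrt(2*r1/(r1+r2))) = 1424.96 m/s
Total dV = 3560 m/s

3560 m/s
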